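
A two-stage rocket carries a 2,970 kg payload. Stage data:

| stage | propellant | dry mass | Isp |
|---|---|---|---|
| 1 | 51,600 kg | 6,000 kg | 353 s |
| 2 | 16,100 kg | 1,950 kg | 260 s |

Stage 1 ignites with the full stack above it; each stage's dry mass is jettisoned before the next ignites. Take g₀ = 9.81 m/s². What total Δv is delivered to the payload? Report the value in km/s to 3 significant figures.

Δv ≈ 7.40 km/s

Ignition mass of stage 1 = 51,600+6,000 + 16,100+1,950 + 2,970 = 78,620 kg.
Stage 1: m₀ = 78,620 kg, m_f = 78,620 − 51,600 = 27,020 kg; Δv = 353×9.81×ln(2.91) = 3462.9×1.0680 ≈ 3699 m/s.
Stage 2: m₀ = 21,020 kg, m_f = 21,020 − 16,100 = 4,920 kg; Δv = 260×9.81×ln(4.272) = 2550.6×1.4522 ≈ 3704 m/s.
Total Δv = 3699 + 3704 = 7403 m/s.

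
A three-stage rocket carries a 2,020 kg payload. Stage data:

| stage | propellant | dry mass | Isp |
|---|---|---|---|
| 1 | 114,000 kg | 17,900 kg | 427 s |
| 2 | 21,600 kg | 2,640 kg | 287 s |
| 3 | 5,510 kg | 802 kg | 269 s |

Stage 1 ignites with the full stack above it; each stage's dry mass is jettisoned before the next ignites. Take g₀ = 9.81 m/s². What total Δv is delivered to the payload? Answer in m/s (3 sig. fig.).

Δv ≈ 10900 m/s

Ignition mass of stage 1 = 114,000+17,900 + 21,600+2,640 + 5,510+802 + 2,020 = 164,472 kg.
Stage 1: m₀ = 164,472 kg, m_f = 164,472 − 114,000 = 50,472 kg; Δv = 427×9.81×ln(3.259) = 4188.9×1.1813 ≈ 4948 m/s.
Stage 2: m₀ = 32,572 kg, m_f = 32,572 − 21,600 = 10,972 kg; Δv = 287×9.81×ln(2.969) = 2815.5×1.0881 ≈ 3064 m/s.
Stage 3: m₀ = 8,332 kg, m_f = 8,332 − 5,510 = 2,822 kg; Δv = 269×9.81×ln(2.953) = 2638.9×1.0827 ≈ 2857 m/s.
Total Δv = 4948 + 3064 + 2857 = 10869 m/s.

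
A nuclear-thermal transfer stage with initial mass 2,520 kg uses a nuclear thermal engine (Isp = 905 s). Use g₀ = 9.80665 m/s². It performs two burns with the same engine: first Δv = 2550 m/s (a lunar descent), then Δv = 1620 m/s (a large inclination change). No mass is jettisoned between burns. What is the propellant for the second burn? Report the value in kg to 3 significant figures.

propellant for the second burn ≈ 315 kg

v_e = Isp · g₀ = 905 × 9.80665 = 8875.0 m/s.
After the first burn: m = 2520 × exp(−2550/8875.0) = 2520 × 0.75027 = 1,890.68 kg.
After the second burn: m = 1,890.68 × exp(−1620/8875.0) = 1,890.68 × 0.83316 = 1,575.24 kg.
Second-burn propellant = 1,890.68 − 1,575.24 = 315.44 kg.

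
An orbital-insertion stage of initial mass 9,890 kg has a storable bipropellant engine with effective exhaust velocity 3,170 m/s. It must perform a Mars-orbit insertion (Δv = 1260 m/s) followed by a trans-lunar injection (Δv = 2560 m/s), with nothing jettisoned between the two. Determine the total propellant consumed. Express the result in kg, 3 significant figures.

total propellant consumed ≈ 6930 kg

After the first burn: m = 9890 × exp(−1260/3170.0) = 9890 × 0.67201 = 6,646.18 kg.
After the second burn: m = 6,646.18 × exp(−2560/3170.0) = 6,646.18 × 0.44594 = 2,963.8 kg.
Total propellant = m₀ − m_final = 9890 − 2,963.8 = 6,926.2 kg.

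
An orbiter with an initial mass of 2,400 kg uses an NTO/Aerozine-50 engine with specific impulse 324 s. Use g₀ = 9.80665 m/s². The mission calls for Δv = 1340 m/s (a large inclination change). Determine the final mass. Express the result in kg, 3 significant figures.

v_e = Isp · g₀ = 324 × 9.80665 = 3177.4 m/s.
By the Tsiolkovsky rocket equation, m₀/m_f = exp(Δv / v_e) = exp(1340 / 3177.4) = exp(0.4217) = 1.5246.
m_f = m₀ / 1.5246 = 2,400 / 1.5246 = 1,574.18 kg.

final mass ≈ 1570 kg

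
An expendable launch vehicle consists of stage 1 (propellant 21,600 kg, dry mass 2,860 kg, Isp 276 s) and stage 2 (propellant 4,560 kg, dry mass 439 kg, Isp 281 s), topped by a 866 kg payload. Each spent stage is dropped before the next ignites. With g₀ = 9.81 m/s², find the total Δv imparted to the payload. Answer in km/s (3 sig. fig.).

Ignition mass of stage 1 = 21,600+2,860 + 4,560+439 + 866 = 30,325 kg.
Stage 1: m₀ = 30,325 kg, m_f = 30,325 − 21,600 = 8,725 kg; Δv = 276×9.81×ln(3.476) = 2707.6×1.2458 ≈ 3373 m/s.
Stage 2: m₀ = 5,865 kg, m_f = 5,865 − 4,560 = 1,305 kg; Δv = 281×9.81×ln(4.494) = 2756.6×1.5028 ≈ 4143 m/s.
Total Δv = 3373 + 4143 = 7516 m/s.

Δv ≈ 7.52 km/s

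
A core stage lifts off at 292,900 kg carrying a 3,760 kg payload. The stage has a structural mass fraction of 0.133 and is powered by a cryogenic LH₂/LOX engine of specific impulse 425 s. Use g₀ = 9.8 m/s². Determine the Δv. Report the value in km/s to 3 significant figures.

Stage wet mass = m₀ − payload = 292,900 − 3,760 = 289,140 kg.
Stage dry mass = ε × stage wet mass = 0.133 × 289,140 = 38,455.6 kg.
Burnout mass m_f = stage dry + payload = 38,455.6 + 3,760 = 42,215.6 kg.
v_e = Isp · g₀ = 425 × 9.8 = 4165.0 m/s.
Using Δv = v_e ln(m₀/m_f): Δv = v_e · ln(292,900/42,215.6) = 4165.0 × ln(6.938) = 4165.0 × 1.9370 ≈ 8068 m/s.

Δv ≈ 8.07 km/s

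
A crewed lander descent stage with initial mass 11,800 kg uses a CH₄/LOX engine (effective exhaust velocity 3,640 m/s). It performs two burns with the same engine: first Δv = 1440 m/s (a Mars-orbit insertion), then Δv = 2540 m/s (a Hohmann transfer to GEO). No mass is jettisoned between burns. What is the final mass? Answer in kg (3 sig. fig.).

After the first burn: m = 11800 × exp(−1440/3640.0) = 11800 × 0.67327 = 7,944.59 kg.
After the second burn: m = 7,944.59 × exp(−2540/3640.0) = 7,944.59 × 0.49768 = 3,953.86 kg.

final mass ≈ 3950 kg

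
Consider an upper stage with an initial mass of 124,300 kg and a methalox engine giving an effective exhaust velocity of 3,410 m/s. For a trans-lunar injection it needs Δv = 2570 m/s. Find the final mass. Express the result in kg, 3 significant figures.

From the ideal rocket equation, m₀/m_f = exp(Δv / v_e) = exp(2570 / 3410.0) = exp(0.7537) = 2.1248.
m_f = m₀ / 2.1248 = 124,300 / 2.1248 = 58,499.6 kg.

final mass ≈ 58500 kg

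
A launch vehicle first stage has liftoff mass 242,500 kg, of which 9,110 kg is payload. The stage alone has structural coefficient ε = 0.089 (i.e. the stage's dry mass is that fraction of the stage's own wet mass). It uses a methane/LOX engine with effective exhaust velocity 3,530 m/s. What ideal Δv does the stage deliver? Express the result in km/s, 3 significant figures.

Δv ≈ 7.39 km/s

Stage wet mass = m₀ − payload = 242,500 − 9,110 = 233,390 kg.
Stage dry mass = ε × stage wet mass = 0.089 × 233,390 = 20,771.7 kg.
Burnout mass m_f = stage dry + payload = 20,771.7 + 9,110 = 29,881.7 kg.
From the ideal rocket equation, Δv = v_e · ln(242,500/29,881.7) = 3530.0 × ln(8.115) = 3530.0 × 2.0938 ≈ 7391 m/s.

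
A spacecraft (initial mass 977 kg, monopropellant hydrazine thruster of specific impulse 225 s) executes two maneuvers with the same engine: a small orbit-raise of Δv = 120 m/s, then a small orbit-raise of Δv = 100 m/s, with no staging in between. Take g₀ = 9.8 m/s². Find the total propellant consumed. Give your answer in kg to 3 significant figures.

total propellant consumed ≈ 92.8 kg

v_e = Isp · g₀ = 225 × 9.8 = 2205.0 m/s.
After the first burn: m = 977 × exp(−120/2205.0) = 977 × 0.94703 = 925.248 kg.
After the second burn: m = 925.248 × exp(−100/2205.0) = 925.248 × 0.95566 = 884.223 kg.
Total propellant = m₀ − m_final = 977 − 884.223 = 92.777 kg.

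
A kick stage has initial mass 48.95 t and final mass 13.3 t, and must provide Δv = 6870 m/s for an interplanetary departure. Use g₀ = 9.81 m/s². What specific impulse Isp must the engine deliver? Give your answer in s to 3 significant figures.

ln(m₀/m_f) = ln(48950/13300) = ln(3.68) = 1.3030.
v_e = Δv / ln(m₀/m_f) = 6870 / 1.3030 = 5272.3 m/s.
Isp = v_e / g₀ = 5272.3 / 9.81 = 537.4 s.

Isp ≈ 537 s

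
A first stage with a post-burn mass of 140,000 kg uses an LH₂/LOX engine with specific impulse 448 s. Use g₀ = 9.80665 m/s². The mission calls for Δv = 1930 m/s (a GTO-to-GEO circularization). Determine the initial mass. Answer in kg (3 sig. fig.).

v_e = Isp · g₀ = 448 × 9.80665 = 4393.4 m/s.
Using Δv = v_e ln(m₀/m_f): m₀/m_f = exp(Δv / v_e) = exp(1930 / 4393.4) = exp(0.4393) = 1.5516.
m₀ = m_f × 1.5516 = 140,000 × 1.5516 = 217,224 kg.

initial mass ≈ 217000 kg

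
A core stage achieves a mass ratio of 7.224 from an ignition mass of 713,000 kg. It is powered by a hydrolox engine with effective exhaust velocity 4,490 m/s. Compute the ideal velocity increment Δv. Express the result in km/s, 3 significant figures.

Δv = v_e · ln(7.224) = 4490.0 × 1.9774 ≈ 8878.6 m/s.

Δv ≈ 8.88 km/s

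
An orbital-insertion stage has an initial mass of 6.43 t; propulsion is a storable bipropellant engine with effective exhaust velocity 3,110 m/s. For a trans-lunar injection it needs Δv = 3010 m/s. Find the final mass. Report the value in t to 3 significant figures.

By the Tsiolkovsky rocket equation, m₀/m_f = exp(Δv / v_e) = exp(3010 / 3110.0) = exp(0.9678) = 2.6323.
m_f = m₀ / 2.6323 = 6.43 / 2.6323 = 2.44273 t.

final mass ≈ 2.44 t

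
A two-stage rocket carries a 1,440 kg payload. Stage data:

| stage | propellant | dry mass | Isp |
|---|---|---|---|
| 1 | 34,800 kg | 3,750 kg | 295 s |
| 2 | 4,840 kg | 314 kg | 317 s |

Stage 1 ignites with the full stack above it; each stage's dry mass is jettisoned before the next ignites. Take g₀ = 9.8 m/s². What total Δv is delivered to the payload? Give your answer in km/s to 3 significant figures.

Δv ≈ 8.37 km/s

Ignition mass of stage 1 = 34,800+3,750 + 4,840+314 + 1,440 = 45,144 kg.
Stage 1: m₀ = 45,144 kg, m_f = 45,144 − 34,800 = 10,344 kg; Δv = 295×9.8×ln(4.364) = 2891.0×1.4735 ≈ 4260 m/s.
Stage 2: m₀ = 6,594 kg, m_f = 6,594 − 4,840 = 1,754 kg; Δv = 317×9.8×ln(3.759) = 3106.6×1.3243 ≈ 4114 m/s.
Total Δv = 4260 + 4114 = 8374 m/s.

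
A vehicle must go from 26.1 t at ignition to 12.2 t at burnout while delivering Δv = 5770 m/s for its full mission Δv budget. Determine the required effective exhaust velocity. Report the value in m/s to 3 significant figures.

v_e ≈ 7590 m/s

ln(m₀/m_f) = ln(26100/12200) = ln(2.139) = 0.7605.
v_e = Δv / ln(m₀/m_f) = 5770 / 0.7605 = 7587.1 m/s.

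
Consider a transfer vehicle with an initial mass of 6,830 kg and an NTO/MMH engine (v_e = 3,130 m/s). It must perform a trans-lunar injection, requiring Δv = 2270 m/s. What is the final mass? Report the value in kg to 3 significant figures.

final mass ≈ 3310 kg

From the ideal rocket equation, m₀/m_f = exp(Δv / v_e) = exp(2270 / 3130.0) = exp(0.7252) = 2.0652.
m_f = m₀ / 2.0652 = 6,830 / 2.0652 = 3,307.19 kg.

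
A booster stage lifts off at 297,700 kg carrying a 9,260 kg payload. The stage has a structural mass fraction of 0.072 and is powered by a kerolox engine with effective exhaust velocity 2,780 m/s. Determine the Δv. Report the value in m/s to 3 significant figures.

Δv ≈ 6380 m/s

Stage wet mass = m₀ − payload = 297,700 − 9,260 = 288,440 kg.
Stage dry mass = ε × stage wet mass = 0.072 × 288,440 = 20,767.7 kg.
Burnout mass m_f = stage dry + payload = 20,767.7 + 9,260 = 30,027.7 kg.
Δv = v_e · ln(297,700/30,027.7) = 2780.0 × ln(9.914) = 2780.0 × 2.2940 ≈ 6377 m/s.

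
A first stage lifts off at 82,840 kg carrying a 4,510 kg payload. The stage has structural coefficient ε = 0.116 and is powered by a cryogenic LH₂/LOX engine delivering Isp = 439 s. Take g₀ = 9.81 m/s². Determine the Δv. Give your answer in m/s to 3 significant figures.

Stage wet mass = m₀ − payload = 82,840 − 4,510 = 78,330 kg.
Stage dry mass = ε × stage wet mass = 0.116 × 78,330 = 9,086.28 kg.
Burnout mass m_f = stage dry + payload = 9,086.28 + 4,510 = 13,596.28 kg.
v_e = Isp · g₀ = 439 × 9.81 = 4306.6 m/s.
Rocket equation: Δv = v_e · ln(82,840/13,596.28) = 4306.6 × ln(6.093) = 4306.6 × 1.8071 ≈ 7783 m/s.

Δv ≈ 7780 m/s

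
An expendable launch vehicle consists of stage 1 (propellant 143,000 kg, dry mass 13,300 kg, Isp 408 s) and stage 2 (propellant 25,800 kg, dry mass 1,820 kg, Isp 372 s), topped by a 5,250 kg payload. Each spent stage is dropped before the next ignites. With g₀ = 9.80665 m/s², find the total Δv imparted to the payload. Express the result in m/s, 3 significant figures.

Δv ≈ 11200 m/s

Ignition mass of stage 1 = 143,000+13,300 + 25,800+1,820 + 5,250 = 189,170 kg.
Stage 1: m₀ = 189,170 kg, m_f = 189,170 − 143,000 = 46,170 kg; Δv = 408×9.80665×ln(4.097) = 4001.1×1.4103 ≈ 5643 m/s.
Stage 2: m₀ = 32,870 kg, m_f = 32,870 − 25,800 = 7,070 kg; Δv = 372×9.80665×ln(4.649) = 3648.1×1.5367 ≈ 5606 m/s.
Total Δv = 5643 + 5606 = 11249 m/s.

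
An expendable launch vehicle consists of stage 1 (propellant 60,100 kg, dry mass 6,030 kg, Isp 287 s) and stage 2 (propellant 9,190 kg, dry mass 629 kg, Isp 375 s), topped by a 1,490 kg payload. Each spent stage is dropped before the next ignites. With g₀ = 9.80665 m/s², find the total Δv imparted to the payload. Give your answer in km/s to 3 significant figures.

Δv ≈ 10.4 km/s

Ignition mass of stage 1 = 60,100+6,030 + 9,190+629 + 1,490 = 77,439 kg.
Stage 1: m₀ = 77,439 kg, m_f = 77,439 − 60,100 = 17,339 kg; Δv = 287×9.80665×ln(4.466) = 2814.5×1.4965 ≈ 4212 m/s.
Stage 2: m₀ = 11,309 kg, m_f = 11,309 − 9,190 = 2,119 kg; Δv = 375×9.80665×ln(5.337) = 3677.5×1.6747 ≈ 6159 m/s.
Total Δv = 4212 + 6159 = 10371 m/s.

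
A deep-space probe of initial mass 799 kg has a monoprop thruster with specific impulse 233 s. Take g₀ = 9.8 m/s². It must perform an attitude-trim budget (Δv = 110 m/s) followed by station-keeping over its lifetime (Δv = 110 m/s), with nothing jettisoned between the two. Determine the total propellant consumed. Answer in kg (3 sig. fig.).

total propellant consumed ≈ 73.4 kg

v_e = Isp · g₀ = 233 × 9.8 = 2283.4 m/s.
After the first burn: m = 799 × exp(−110/2283.4) = 799 × 0.95297 = 761.423 kg.
After the second burn: m = 761.423 × exp(−110/2283.4) = 761.423 × 0.95297 = 725.613 kg.
Total propellant = m₀ − m_final = 799 − 725.613 = 73.387 kg.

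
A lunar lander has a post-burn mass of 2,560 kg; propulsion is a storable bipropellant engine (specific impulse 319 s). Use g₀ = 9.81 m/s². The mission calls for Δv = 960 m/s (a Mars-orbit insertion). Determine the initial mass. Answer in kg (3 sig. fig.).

initial mass ≈ 3480 kg

v_e = Isp · g₀ = 319 × 9.81 = 3129.4 m/s.
Using Δv = v_e ln(m₀/m_f): m₀/m_f = exp(Δv / v_e) = exp(960 / 3129.4) = exp(0.3068) = 1.3590.
m₀ = m_f × 1.3590 = 2,560 × 1.3590 = 3,479.04 kg.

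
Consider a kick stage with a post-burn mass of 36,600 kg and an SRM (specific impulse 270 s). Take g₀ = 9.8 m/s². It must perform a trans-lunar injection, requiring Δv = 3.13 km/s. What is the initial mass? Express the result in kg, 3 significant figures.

initial mass ≈ 119000 kg

v_e = Isp · g₀ = 270 × 9.8 = 2646.0 m/s.
Rocket equation: m₀/m_f = exp(Δv / v_e) = exp(3130 / 2646.0) = exp(1.1829) = 3.2639.
m₀ = m_f × 3.2639 = 36,600 × 3.2639 = 119,459 kg.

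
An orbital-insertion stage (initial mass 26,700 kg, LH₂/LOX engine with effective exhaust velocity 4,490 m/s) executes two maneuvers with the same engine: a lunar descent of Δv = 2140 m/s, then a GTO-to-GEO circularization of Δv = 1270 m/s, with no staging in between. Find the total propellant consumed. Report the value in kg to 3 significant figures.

total propellant consumed ≈ 14200 kg

After the first burn: m = 26700 × exp(−2140/4490.0) = 26700 × 0.62088 = 16,577.5 kg.
After the second burn: m = 16,577.5 × exp(−1270/4490.0) = 16,577.5 × 0.75363 = 12,493.3 kg.
Total propellant = m₀ − m_final = 26700 − 12,493.3 = 14,206.7 kg.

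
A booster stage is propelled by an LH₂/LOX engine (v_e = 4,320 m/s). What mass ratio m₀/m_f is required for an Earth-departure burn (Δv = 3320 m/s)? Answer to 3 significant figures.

Using Δv = v_e ln(m₀/m_f): m₀/m_f = exp(Δv / v_e) = exp(3320 / 4320.0) = exp(0.7685) = 2.1566.

mass ratio ≈ 2.16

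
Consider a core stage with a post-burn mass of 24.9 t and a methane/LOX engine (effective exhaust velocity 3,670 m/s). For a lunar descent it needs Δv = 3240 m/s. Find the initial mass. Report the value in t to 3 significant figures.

initial mass ≈ 60.2 t

m₀/m_f = exp(Δv / v_e) = exp(3240 / 3670.0) = exp(0.8828) = 2.4177.
m₀ = m_f × 2.4177 = 24.9 × 2.4177 = 60.2007 t.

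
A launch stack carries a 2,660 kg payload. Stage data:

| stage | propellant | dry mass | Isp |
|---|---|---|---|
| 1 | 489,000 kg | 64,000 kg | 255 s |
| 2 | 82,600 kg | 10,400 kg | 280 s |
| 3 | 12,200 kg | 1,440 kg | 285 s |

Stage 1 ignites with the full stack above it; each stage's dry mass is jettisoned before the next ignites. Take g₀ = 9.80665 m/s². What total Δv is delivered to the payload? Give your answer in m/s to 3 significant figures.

Ignition mass of stage 1 = 489,000+64,000 + 82,600+10,400 + 12,200+1,440 + 2,660 = 662,300 kg.
Stage 1: m₀ = 662,300 kg, m_f = 662,300 − 489,000 = 173,300 kg; Δv = 255×9.80665×ln(3.822) = 2500.7×1.3407 ≈ 3353 m/s.
Stage 2: m₀ = 109,300 kg, m_f = 109,300 − 82,600 = 26,700 kg; Δv = 280×9.80665×ln(4.094) = 2745.9×1.4094 ≈ 3870 m/s.
Stage 3: m₀ = 16,300 kg, m_f = 16,300 − 12,200 = 4,100 kg; Δv = 285×9.80665×ln(3.976) = 2794.9×1.3802 ≈ 3857 m/s.
Total Δv = 3353 + 3870 + 3857 = 11080 m/s.

Δv ≈ 11100 m/s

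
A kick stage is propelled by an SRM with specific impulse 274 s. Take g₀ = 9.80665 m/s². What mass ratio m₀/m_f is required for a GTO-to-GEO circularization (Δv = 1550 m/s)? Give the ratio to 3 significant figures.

mass ratio ≈ 1.78

v_e = Isp · g₀ = 274 × 9.80665 = 2687.0 m/s.
Using Δv = v_e ln(m₀/m_f): m₀/m_f = exp(Δv / v_e) = exp(1550 / 2687.0) = exp(0.5768) = 1.7804.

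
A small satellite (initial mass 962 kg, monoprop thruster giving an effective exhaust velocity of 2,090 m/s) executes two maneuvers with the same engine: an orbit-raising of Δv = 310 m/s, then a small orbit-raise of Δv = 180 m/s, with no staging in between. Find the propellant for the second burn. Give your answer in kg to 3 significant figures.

After the first burn: m = 962 × exp(−310/2090.0) = 962 × 0.86215 = 829.388 kg.
After the second burn: m = 829.388 × exp(−180/2090.0) = 829.388 × 0.91748 = 760.947 kg.
Second-burn propellant = 829.388 − 760.947 = 68.441 kg.

propellant for the second burn ≈ 68.4 kg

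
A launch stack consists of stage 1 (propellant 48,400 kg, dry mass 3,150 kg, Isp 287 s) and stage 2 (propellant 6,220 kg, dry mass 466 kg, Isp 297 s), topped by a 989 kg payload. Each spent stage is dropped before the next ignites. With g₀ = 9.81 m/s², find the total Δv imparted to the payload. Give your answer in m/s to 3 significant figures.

Ignition mass of stage 1 = 48,400+3,150 + 6,220+466 + 989 = 59,225 kg.
Stage 1: m₀ = 59,225 kg, m_f = 59,225 − 48,400 = 10,825 kg; Δv = 287×9.81×ln(5.471) = 2815.5×1.6995 ≈ 4785 m/s.
Stage 2: m₀ = 7,675 kg, m_f = 7,675 − 6,220 = 1,455 kg; Δv = 297×9.81×ln(5.275) = 2913.6×1.6630 ≈ 4845 m/s.
Total Δv = 4785 + 4845 = 9630 m/s.

Δv ≈ 9630 m/s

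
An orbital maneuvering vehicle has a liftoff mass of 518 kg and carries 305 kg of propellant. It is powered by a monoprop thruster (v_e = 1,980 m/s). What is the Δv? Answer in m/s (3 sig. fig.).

m_f = m₀ − m_prop = 518 − 305 = 213 kg.
Using Δv = v_e ln(m₀/m_f): Δv = v_e · ln(m₀/m_f) = 1980.0 × ln(2.432) = 1980.0 × 0.8887 ≈ 1759.6 m/s.

Δv ≈ 1760 m/s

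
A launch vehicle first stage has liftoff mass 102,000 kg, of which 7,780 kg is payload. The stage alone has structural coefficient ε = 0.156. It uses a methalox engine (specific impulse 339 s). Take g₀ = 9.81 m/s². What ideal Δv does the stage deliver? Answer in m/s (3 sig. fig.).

Δv ≈ 5030 m/s

Stage wet mass = m₀ − payload = 102,000 − 7,780 = 94,220 kg.
Stage dry mass = ε × stage wet mass = 0.156 × 94,220 = 14,698.3 kg.
Burnout mass m_f = stage dry + payload = 14,698.3 + 7,780 = 22,478.3 kg.
v_e = Isp · g₀ = 339 × 9.81 = 3325.6 m/s.
From the ideal rocket equation, Δv = v_e · ln(102,000/22,478.3) = 3325.6 × ln(4.538) = 3325.6 × 1.5124 ≈ 5030 m/s.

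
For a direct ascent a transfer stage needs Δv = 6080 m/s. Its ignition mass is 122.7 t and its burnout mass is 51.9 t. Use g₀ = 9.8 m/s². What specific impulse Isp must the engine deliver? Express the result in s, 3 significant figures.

Isp ≈ 721 s

ln(m₀/m_f) = ln(122700/51900) = ln(2.364) = 0.8604.
Rocket equation: v_e = Δv / ln(m₀/m_f) = 6080 / 0.8604 = 7066.3 m/s.
Isp = v_e / g₀ = 7066.3 / 9.8 = 721.0 s.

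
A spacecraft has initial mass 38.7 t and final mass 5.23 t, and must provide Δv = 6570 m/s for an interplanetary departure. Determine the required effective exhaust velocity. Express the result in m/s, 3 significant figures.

v_e ≈ 3280 m/s

ln(m₀/m_f) = ln(38700/5230) = ln(7.4) = 2.0014.
Using Δv = v_e ln(m₀/m_f): v_e = Δv / ln(m₀/m_f) = 6570 / 2.0014 = 3282.7 m/s.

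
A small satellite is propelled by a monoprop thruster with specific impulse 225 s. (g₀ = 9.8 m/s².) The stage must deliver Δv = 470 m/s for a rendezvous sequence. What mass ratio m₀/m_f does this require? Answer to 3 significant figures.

mass ratio ≈ 1.24

v_e = Isp · g₀ = 225 × 9.8 = 2205.0 m/s.
Rocket equation: m₀/m_f = exp(Δv / v_e) = exp(470 / 2205.0) = exp(0.2132) = 1.2376.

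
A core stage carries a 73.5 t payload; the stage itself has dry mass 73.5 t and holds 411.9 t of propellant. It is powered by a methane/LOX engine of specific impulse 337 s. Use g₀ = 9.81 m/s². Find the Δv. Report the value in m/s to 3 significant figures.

v_e = Isp · g₀ = 337 × 9.81 = 3306.0 m/s.
m₀ = payload + dry + propellant = 73.5 + 73.5 + 411.9 = 558.9 t.
m_f = payload + dry = 73.5 + 73.5 = 147 t.
Using Δv = v_e ln(m₀/m_f): Δv = v_e · ln(m₀/m_f) = 3306.0 × ln(3.802) = 3306.0 × 1.3355 ≈ 4415.2 m/s.

Δv ≈ 4420 m/s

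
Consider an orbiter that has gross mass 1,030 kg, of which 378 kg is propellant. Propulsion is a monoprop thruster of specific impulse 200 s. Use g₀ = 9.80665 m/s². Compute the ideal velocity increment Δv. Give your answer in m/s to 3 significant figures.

Δv ≈ 897 m/s

v_e = Isp · g₀ = 200 × 9.80665 = 1961.3 m/s.
m_f = m₀ − m_prop = 1,030 − 378 = 652 kg.
By the Tsiolkovsky rocket equation, Δv = v_e · ln(m₀/m_f) = 1961.3 × ln(1.58) = 1961.3 × 0.4573 ≈ 896.9 m/s.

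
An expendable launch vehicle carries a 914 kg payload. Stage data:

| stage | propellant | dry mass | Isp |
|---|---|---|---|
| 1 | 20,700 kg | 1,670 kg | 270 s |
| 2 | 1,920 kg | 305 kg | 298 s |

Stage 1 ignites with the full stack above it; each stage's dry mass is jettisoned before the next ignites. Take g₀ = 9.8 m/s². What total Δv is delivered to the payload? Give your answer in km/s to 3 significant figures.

Δv ≈ 7.18 km/s

Ignition mass of stage 1 = 20,700+1,670 + 1,920+305 + 914 = 25,509 kg.
Stage 1: m₀ = 25,509 kg, m_f = 25,509 − 20,700 = 4,809 kg; Δv = 270×9.8×ln(5.304) = 2646.0×1.6685 ≈ 4415 m/s.
Stage 2: m₀ = 3,139 kg, m_f = 3,139 − 1,920 = 1,219 kg; Δv = 298×9.8×ln(2.575) = 2920.4×0.9459 ≈ 2762 m/s.
Total Δv = 4415 + 2762 = 7177 m/s.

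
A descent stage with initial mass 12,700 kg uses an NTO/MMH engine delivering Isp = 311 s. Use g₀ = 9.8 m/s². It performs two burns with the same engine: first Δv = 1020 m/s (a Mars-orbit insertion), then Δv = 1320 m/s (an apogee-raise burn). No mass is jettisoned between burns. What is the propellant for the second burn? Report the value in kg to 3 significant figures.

v_e = Isp · g₀ = 311 × 9.8 = 3047.8 m/s.
After the first burn: m = 12700 × exp(−1020/3047.8) = 12700 × 0.71558 = 9,087.87 kg.
After the second burn: m = 9,087.87 × exp(−1320/3047.8) = 9,087.87 × 0.64850 = 5,893.48 kg.
Second-burn propellant = 9,087.87 − 5,893.48 = 3,194.39 kg.

propellant for the second burn ≈ 3190 kg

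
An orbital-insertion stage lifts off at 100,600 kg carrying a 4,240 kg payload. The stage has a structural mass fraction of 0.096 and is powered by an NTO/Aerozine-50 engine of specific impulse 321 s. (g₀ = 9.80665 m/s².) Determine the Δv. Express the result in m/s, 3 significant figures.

Δv ≈ 6320 m/s

Stage wet mass = m₀ − payload = 100,600 − 4,240 = 96,360 kg.
Stage dry mass = ε × stage wet mass = 0.096 × 96,360 = 9,250.56 kg.
Burnout mass m_f = stage dry + payload = 9,250.56 + 4,240 = 13,490.56 kg.
v_e = Isp · g₀ = 321 × 9.80665 = 3147.9 m/s.
Using Δv = v_e ln(m₀/m_f): Δv = v_e · ln(100,600/13,490.56) = 3147.9 × ln(7.457) = 3147.9 × 2.0092 ≈ 6325 m/s.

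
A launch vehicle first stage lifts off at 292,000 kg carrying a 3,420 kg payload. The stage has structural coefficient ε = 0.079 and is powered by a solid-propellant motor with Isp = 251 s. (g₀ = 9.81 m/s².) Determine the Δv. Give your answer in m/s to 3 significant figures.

Δv ≈ 5930 m/s

Stage wet mass = m₀ − payload = 292,000 − 3,420 = 288,580 kg.
Stage dry mass = ε × stage wet mass = 0.079 × 288,580 = 22,797.8 kg.
Burnout mass m_f = stage dry + payload = 22,797.8 + 3,420 = 26,217.8 kg.
v_e = Isp · g₀ = 251 × 9.81 = 2462.3 m/s.
Rocket equation: Δv = v_e · ln(292,000/26,217.8) = 2462.3 × ln(11.14) = 2462.3 × 2.4103 ≈ 5935 m/s.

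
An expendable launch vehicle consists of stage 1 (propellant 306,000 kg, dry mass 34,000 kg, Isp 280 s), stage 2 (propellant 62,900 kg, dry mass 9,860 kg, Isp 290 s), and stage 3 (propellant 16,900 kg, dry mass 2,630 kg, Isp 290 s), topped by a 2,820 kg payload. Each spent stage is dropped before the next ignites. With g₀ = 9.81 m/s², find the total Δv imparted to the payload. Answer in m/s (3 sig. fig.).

Ignition mass of stage 1 = 306,000+34,000 + 62,900+9,860 + 16,900+2,630 + 2,820 = 435,110 kg.
Stage 1: m₀ = 435,110 kg, m_f = 435,110 − 306,000 = 129,110 kg; Δv = 280×9.81×ln(3.37) = 2746.8×1.2149 ≈ 3337 m/s.
Stage 2: m₀ = 95,110 kg, m_f = 95,110 − 62,900 = 32,210 kg; Δv = 290×9.81×ln(2.953) = 2844.9×1.0828 ≈ 3080 m/s.
Stage 3: m₀ = 22,350 kg, m_f = 22,350 − 16,900 = 5,450 kg; Δv = 290×9.81×ln(4.101) = 2844.9×1.4112 ≈ 4015 m/s.
Total Δv = 3337 + 3080 + 4015 = 10432 m/s.

Δv ≈ 10400 m/s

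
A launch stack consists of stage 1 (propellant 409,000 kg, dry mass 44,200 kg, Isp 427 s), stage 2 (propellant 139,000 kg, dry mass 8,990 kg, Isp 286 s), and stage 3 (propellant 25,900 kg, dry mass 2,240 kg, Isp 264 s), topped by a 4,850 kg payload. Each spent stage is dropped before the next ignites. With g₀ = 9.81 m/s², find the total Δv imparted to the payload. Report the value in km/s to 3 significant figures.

Δv ≈ 12.4 km/s

Ignition mass of stage 1 = 409,000+44,200 + 139,000+8,990 + 25,900+2,240 + 4,850 = 634,180 kg.
Stage 1: m₀ = 634,180 kg, m_f = 634,180 − 409,000 = 225,180 kg; Δv = 427×9.81×ln(2.816) = 4188.9×1.0354 ≈ 4337 m/s.
Stage 2: m₀ = 180,980 kg, m_f = 180,980 − 139,000 = 41,980 kg; Δv = 286×9.81×ln(4.311) = 2805.7×1.4612 ≈ 4100 m/s.
Stage 3: m₀ = 32,990 kg, m_f = 32,990 − 25,900 = 7,090 kg; Δv = 264×9.81×ln(4.653) = 2589.8×1.5375 ≈ 3982 m/s.
Total Δv = 4337 + 4100 + 3982 = 12419 m/s.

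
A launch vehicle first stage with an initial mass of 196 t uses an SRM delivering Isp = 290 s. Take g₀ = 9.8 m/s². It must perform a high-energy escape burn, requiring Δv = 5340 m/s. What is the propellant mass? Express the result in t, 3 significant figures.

propellant mass ≈ 166 t

v_e = Isp · g₀ = 290 × 9.8 = 2842.0 m/s.
Using Δv = v_e ln(m₀/m_f): m₀/m_f = exp(Δv / v_e) = exp(5340 / 2842.0) = exp(1.8790) = 6.5467.
m_f = 196 / 6.5467 = 29.9387 t, so propellant = m₀ − m_f = 196 − 29.9387 = 166.0613 t.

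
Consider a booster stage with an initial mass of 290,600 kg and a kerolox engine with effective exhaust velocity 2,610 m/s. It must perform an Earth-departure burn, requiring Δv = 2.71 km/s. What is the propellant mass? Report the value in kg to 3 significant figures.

propellant mass ≈ 188000 kg

Rocket equation: m₀/m_f = exp(Δv / v_e) = exp(2710 / 2610.0) = exp(1.0383) = 2.8245.
m_f = 290,600 / 2.8245 = 102,885 kg, so propellant = m₀ − m_f = 290,600 − 102,885 = 187,715 kg.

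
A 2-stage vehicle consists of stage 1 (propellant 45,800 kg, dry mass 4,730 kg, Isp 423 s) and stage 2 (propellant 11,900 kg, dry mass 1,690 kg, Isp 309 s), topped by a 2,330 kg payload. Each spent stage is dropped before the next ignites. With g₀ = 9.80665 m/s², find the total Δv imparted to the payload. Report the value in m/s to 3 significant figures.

Ignition mass of stage 1 = 45,800+4,730 + 11,900+1,690 + 2,330 = 66,450 kg.
Stage 1: m₀ = 66,450 kg, m_f = 66,450 − 45,800 = 20,650 kg; Δv = 423×9.80665×ln(3.218) = 4148.2×1.1687 ≈ 4848 m/s.
Stage 2: m₀ = 15,920 kg, m_f = 15,920 − 11,900 = 4,020 kg; Δv = 309×9.80665×ln(3.96) = 3030.3×1.3763 ≈ 4171 m/s.
Total Δv = 4848 + 4171 = 9019 m/s.

Δv ≈ 9020 m/s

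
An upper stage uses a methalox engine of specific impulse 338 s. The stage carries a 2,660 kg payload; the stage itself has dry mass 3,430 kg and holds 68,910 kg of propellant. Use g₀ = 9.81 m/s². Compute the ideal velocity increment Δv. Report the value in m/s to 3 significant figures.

Δv ≈ 8330 m/s

v_e = Isp · g₀ = 338 × 9.81 = 3315.8 m/s.
m₀ = payload + dry + propellant = 2,660 + 3,430 + 68,910 = 75,000 kg.
m_f = payload + dry = 2,660 + 3,430 = 6,090 kg.
By the Tsiolkovsky rocket equation, Δv = v_e · ln(m₀/m_f) = 3315.8 × ln(12.32) = 3315.8 × 2.5108 ≈ 8325.4 m/s.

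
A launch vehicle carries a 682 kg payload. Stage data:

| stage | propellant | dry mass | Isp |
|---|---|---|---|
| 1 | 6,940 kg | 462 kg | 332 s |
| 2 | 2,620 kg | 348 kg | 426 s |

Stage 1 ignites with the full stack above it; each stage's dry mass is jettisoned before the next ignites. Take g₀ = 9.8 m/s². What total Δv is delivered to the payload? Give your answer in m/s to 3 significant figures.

Δv ≈ 8500 m/s

Ignition mass of stage 1 = 6,940+462 + 2,620+348 + 682 = 11,052 kg.
Stage 1: m₀ = 11,052 kg, m_f = 11,052 − 6,940 = 4,112 kg; Δv = 332×9.8×ln(2.688) = 3253.6×0.9887 ≈ 3217 m/s.
Stage 2: m₀ = 3,650 kg, m_f = 3,650 − 2,620 = 1,030 kg; Δv = 426×9.8×ln(3.544) = 4174.8×1.2652 ≈ 5282 m/s.
Total Δv = 3217 + 5282 = 8499 m/s.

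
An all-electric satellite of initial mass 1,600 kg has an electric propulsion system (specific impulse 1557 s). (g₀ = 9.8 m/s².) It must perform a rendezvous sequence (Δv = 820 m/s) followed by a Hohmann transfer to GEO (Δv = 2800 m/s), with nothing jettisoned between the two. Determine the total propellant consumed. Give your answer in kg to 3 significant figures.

v_e = Isp · g₀ = 1557 × 9.8 = 15258.6 m/s.
After the first burn: m = 1600 × exp(−820/15258.6) = 1600 × 0.94768 = 1,516.29 kg.
After the second burn: m = 1,516.29 × exp(−2800/15258.6) = 1,516.29 × 0.83235 = 1,262.08 kg.
Total propellant = m₀ − m_final = 1600 − 1,262.08 = 337.92 kg.

total propellant consumed ≈ 338 kg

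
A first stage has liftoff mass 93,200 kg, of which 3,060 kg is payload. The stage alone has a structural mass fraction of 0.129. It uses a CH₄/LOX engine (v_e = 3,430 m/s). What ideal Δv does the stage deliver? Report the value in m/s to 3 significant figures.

Δv ≈ 6340 m/s

Stage wet mass = m₀ − payload = 93,200 − 3,060 = 90,140 kg.
Stage dry mass = ε × stage wet mass = 0.129 × 90,140 = 11,628.1 kg.
Burnout mass m_f = stage dry + payload = 11,628.1 + 3,060 = 14,688.1 kg.
Δv = v_e · ln(93,200/14,688.1) = 3430.0 × ln(6.345) = 3430.0 × 1.8477 ≈ 6338 m/s.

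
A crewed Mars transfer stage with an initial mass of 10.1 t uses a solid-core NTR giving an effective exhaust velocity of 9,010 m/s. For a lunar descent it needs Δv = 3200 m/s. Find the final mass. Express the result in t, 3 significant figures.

m₀/m_f = exp(Δv / v_e) = exp(3200 / 9010.0) = exp(0.3552) = 1.4264.
m_f = m₀ / 1.4264 = 10.1 / 1.4264 = 7.08076 t.

final mass ≈ 7.08 t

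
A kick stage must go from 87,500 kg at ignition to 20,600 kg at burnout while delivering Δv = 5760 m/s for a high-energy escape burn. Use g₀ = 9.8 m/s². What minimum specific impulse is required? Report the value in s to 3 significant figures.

Isp ≈ 406 s

ln(m₀/m_f) = ln(87500/20600) = ln(4.248) = 1.4463.
Using Δv = v_e ln(m₀/m_f): v_e = Δv / ln(m₀/m_f) = 5760 / 1.4463 = 3982.4 m/s.
Isp = v_e / g₀ = 3982.4 / 9.8 = 406.4 s.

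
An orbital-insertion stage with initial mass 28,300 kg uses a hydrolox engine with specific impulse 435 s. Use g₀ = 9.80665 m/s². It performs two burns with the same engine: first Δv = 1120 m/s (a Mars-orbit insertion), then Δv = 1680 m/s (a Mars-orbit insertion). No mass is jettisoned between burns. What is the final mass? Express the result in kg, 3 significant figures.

final mass ≈ 14700 kg

v_e = Isp · g₀ = 435 × 9.80665 = 4265.9 m/s.
After the first burn: m = 28300 × exp(−1120/4265.9) = 28300 × 0.76909 = 21,765.2 kg.
After the second burn: m = 21,765.2 × exp(−1680/4265.9) = 21,765.2 × 0.67447 = 14,680 kg.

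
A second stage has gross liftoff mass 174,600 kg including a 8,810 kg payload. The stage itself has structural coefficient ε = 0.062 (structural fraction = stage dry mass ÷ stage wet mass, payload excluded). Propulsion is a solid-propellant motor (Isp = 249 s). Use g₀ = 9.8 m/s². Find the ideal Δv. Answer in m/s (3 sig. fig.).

Stage wet mass = m₀ − payload = 174,600 − 8,810 = 165,790 kg.
Stage dry mass = ε × stage wet mass = 0.062 × 165,790 = 10,279 kg.
Burnout mass m_f = stage dry + payload = 10,279 + 8,810 = 19,089 kg.
v_e = Isp · g₀ = 249 × 9.8 = 2440.2 m/s.
From the ideal rocket equation, Δv = v_e · ln(174,600/19,089) = 2440.2 × ln(9.147) = 2440.2 × 2.2134 ≈ 5401 m/s.

Δv ≈ 5400 m/s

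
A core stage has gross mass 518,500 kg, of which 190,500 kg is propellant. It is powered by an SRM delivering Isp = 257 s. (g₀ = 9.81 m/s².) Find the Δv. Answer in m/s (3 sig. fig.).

v_e = Isp · g₀ = 257 × 9.81 = 2521.2 m/s.
m_f = m₀ − m_prop = 518,500 − 190,500 = 328,000 kg.
Using Δv = v_e ln(m₀/m_f): Δv = v_e · ln(m₀/m_f) = 2521.2 × ln(1.581) = 2521.2 × 0.4579 ≈ 1154.5 m/s.

Δv ≈ 1150 m/s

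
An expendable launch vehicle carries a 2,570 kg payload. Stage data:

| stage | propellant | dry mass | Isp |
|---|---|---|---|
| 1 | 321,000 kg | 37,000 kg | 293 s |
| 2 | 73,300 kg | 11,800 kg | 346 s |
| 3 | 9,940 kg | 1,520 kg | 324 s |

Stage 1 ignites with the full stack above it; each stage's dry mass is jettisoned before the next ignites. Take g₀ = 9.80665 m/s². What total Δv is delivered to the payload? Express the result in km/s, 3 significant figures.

Ignition mass of stage 1 = 321,000+37,000 + 73,300+11,800 + 9,940+1,520 + 2,570 = 457,130 kg.
Stage 1: m₀ = 457,130 kg, m_f = 457,130 − 321,000 = 136,130 kg; Δv = 293×9.80665×ln(3.358) = 2873.3×1.2114 ≈ 3481 m/s.
Stage 2: m₀ = 99,130 kg, m_f = 99,130 − 73,300 = 25,830 kg; Δv = 346×9.80665×ln(3.838) = 3393.1×1.3449 ≈ 4563 m/s.
Stage 3: m₀ = 14,030 kg, m_f = 14,030 − 9,940 = 4,090 kg; Δv = 324×9.80665×ln(3.43) = 3177.4×1.2327 ≈ 3917 m/s.
Total Δv = 3481 + 4563 + 3917 = 11961 m/s.

Δv ≈ 12.0 km/s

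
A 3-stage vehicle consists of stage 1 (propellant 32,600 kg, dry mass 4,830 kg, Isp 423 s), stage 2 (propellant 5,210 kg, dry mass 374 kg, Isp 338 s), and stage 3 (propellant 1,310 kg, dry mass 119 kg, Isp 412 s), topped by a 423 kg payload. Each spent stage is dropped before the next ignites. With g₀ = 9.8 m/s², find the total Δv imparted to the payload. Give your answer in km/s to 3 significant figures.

Δv ≈ 14.3 km/s

Ignition mass of stage 1 = 32,600+4,830 + 5,210+374 + 1,310+119 + 423 = 44,866 kg.
Stage 1: m₀ = 44,866 kg, m_f = 44,866 − 32,600 = 12,266 kg; Δv = 423×9.8×ln(3.658) = 4145.4×1.2968 ≈ 5376 m/s.
Stage 2: m₀ = 7,436 kg, m_f = 7,436 − 5,210 = 2,226 kg; Δv = 338×9.8×ln(3.341) = 3312.4×1.2061 ≈ 3995 m/s.
Stage 3: m₀ = 1,852 kg, m_f = 1,852 − 1,310 = 542 kg; Δv = 412×9.8×ln(3.417) = 4037.6×1.2288 ≈ 4961 m/s.
Total Δv = 5376 + 3995 + 4961 = 14332 m/s.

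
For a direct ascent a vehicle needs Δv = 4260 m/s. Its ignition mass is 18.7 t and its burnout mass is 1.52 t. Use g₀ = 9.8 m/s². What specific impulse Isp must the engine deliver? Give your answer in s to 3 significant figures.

ln(m₀/m_f) = ln(18700/1520) = ln(12.3) = 2.5098.
v_e = Δv / ln(m₀/m_f) = 4260 / 2.5098 = 1697.3 m/s.
Isp = v_e / g₀ = 1697.3 / 9.8 = 173.2 s.

Isp ≈ 173 s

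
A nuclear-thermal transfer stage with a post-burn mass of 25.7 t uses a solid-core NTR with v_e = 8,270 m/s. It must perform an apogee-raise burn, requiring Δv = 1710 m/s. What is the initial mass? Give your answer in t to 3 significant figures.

m₀/m_f = exp(Δv / v_e) = exp(1710 / 8270.0) = exp(0.2068) = 1.2297.
m₀ = m_f × 1.2297 = 25.7 × 1.2297 = 31.6033 t.

initial mass ≈ 31.6 t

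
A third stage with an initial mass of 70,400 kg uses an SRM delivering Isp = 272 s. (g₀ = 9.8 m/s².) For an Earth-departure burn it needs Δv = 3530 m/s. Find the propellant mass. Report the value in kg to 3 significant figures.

v_e = Isp · g₀ = 272 × 9.8 = 2665.6 m/s.
By the Tsiolkovsky rocket equation, m₀/m_f = exp(Δv / v_e) = exp(3530 / 2665.6) = exp(1.3243) = 3.7595.
m_f = 70,400 / 3.7595 = 18,725.9 kg, so propellant = m₀ − m_f = 70,400 − 18,725.9 = 51,674.1 kg.

propellant mass ≈ 51700 kg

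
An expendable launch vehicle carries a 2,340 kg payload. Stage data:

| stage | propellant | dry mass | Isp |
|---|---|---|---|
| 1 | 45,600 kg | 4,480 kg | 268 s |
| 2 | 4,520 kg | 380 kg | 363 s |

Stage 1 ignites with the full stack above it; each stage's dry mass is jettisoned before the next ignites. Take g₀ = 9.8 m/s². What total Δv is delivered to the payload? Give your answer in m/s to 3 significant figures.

Ignition mass of stage 1 = 45,600+4,480 + 4,520+380 + 2,340 = 57,320 kg.
Stage 1: m₀ = 57,320 kg, m_f = 57,320 − 45,600 = 11,720 kg; Δv = 268×9.8×ln(4.891) = 2626.4×1.5874 ≈ 4169 m/s.
Stage 2: m₀ = 7,240 kg, m_f = 7,240 − 4,520 = 2,720 kg; Δv = 363×9.8×ln(2.662) = 3557.4×0.9790 ≈ 3483 m/s.
Total Δv = 4169 + 3483 = 7652 m/s.

Δv ≈ 7650 m/s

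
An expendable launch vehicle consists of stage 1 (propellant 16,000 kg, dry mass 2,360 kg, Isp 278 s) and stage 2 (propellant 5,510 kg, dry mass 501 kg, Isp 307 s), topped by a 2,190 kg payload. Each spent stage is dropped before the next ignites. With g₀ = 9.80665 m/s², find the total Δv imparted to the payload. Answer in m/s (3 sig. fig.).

Ignition mass of stage 1 = 16,000+2,360 + 5,510+501 + 2,190 = 26,561 kg.
Stage 1: m₀ = 26,561 kg, m_f = 26,561 − 16,000 = 10,561 kg; Δv = 278×9.80665×ln(2.515) = 2726.2×0.9223 ≈ 2514 m/s.
Stage 2: m₀ = 8,201 kg, m_f = 8,201 − 5,510 = 2,691 kg; Δv = 307×9.80665×ln(3.048) = 3010.6×1.1143 ≈ 3355 m/s.
Total Δv = 2514 + 3355 = 5869 m/s.

Δv ≈ 5870 m/s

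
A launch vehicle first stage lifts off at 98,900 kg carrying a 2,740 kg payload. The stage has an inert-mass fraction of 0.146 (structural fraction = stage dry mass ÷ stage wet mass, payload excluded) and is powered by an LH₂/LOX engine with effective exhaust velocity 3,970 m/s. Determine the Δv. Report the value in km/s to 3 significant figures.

Stage wet mass = m₀ − payload = 98,900 − 2,740 = 96,160 kg.
Stage dry mass = ε × stage wet mass = 0.146 × 96,160 = 14,039.4 kg.
Burnout mass m_f = stage dry + payload = 14,039.4 + 2,740 = 16,779.4 kg.
From the ideal rocket equation, Δv = v_e · ln(98,900/16,779.4) = 3970.0 × ln(5.894) = 3970.0 × 1.7740 ≈ 7043 m/s.

Δv ≈ 7.04 km/s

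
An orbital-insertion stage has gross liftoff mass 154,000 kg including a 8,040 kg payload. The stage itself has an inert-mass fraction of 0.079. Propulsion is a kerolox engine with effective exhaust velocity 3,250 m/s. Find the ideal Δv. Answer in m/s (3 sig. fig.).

Δv ≈ 6700 m/s

Stage wet mass = m₀ − payload = 154,000 − 8,040 = 145,960 kg.
Stage dry mass = ε × stage wet mass = 0.079 × 145,960 = 11,530.8 kg.
Burnout mass m_f = stage dry + payload = 11,530.8 + 8,040 = 19,570.8 kg.
Δv = v_e · ln(154,000/19,570.8) = 3250.0 × ln(7.869) = 3250.0 × 2.0629 ≈ 6704 m/s.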